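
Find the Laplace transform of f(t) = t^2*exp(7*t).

L{e^(7t)} = 1/(s - 7).
Then apply L{t^2·g(t)} = (-1)^2 d^2/ds^2[H(s)] with H(s) = 1/(s - 7):
differentiating 2 times and applying the sign gives 2/(s - 7)^3.

2/(s - 7)^3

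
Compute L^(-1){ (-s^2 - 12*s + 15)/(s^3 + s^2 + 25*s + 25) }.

-2*sin(5*t) - 2*cos(5*t) + exp(-t)

Factor the denominator: s^3 + s^2 + 25*s + 25 = (s + 1)*(s^2 + 25).
Partial fraction decomposition gives [1/(s + 1)] + [-2*s/(s^2 + 25)] + [-10/(s^2 + 25)].
Invert each term: 1/(s + 1) ↔ e^(-t); -2·s/(s^2 + 25) ↔ -2cos(5t); -2·5/(s^2 + 25) ↔ -2sin(5t).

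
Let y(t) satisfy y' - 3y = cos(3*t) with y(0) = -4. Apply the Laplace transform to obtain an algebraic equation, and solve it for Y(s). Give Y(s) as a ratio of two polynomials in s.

Apply the Laplace transform to the equation.
Using L{y'} = sY - y(0) = sY - (-4), the left side becomes (s - 3)Y - (-4).
The right side is L{cos(3*t)} = s/(s^2 + 9).
So (s - 3)Y = s/(s^2 + 9) + (-4).
Solve for Y(s) and write it as one ratio of polynomials.

Y(s) = (-4*s^2 + s - 36)/(s^3 - 3*s^2 + 9*s - 27)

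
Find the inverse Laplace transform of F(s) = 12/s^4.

Since L{t^3} = 3!/s^4 = 6/s^4, the inverse is t^3, scaled by 2.

2*t^3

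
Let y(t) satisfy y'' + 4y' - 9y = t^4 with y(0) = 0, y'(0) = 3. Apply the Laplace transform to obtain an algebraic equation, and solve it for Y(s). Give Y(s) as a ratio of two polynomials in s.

Y(s) = (3*s^5 + 24)/(s^7 + 4*s^6 - 9*s^5)

Transform both sides with L{·}.
The derivative rules (L{y''} = s^2 Y - s·y(0) - y'(0) and L{y'} = sY - y(0), with y(0) = 0, y'(0) = 3) turn the left side into (s^2 + 4*s - 9)Y - (3).
The right side is L{t^4} = 24/s^5.
So (s^2 + 4*s - 9)Y = 24/s^5 + (3).
Solve for Y(s) and write it as one ratio of polynomials.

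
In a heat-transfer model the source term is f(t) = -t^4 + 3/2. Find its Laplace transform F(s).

F(s) = 3/(2*s) - 24/s^5

By linearity of the Laplace transform, transform each term separately.
(-1)·[L{t^4} = 4!/s^5 = 24/s^5]; L{3/2} = (3/2)/s.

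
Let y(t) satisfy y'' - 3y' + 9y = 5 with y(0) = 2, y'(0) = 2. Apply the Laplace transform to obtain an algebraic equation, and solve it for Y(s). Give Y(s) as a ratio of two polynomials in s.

Take the Laplace transform of both sides.
Using L{y''} = s^2 Y - s·y(0) - y'(0) and L{y'} = sY - y(0), with y(0) = 2, y'(0) = 2, the left side becomes (s^2 - 3*s + 9)Y - (2*s - 4).
The right side is L{5} = 5/s.
So (s^2 - 3*s + 9)Y = 5/s + (2*s - 4).
Solve for Y(s) and write it as one ratio of polynomials.

Y(s) = (2*s^2 - 4*s + 5)/(s^3 - 3*s^2 + 9*s)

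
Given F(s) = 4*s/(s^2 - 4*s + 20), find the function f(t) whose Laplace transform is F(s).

f(t) = 2*exp(2*t)*sin(4*t) + 4*exp(2*t)*cos(4*t)

Complete the square in the denominator: s^2 - 4*s + 20 = (s - 2)^2 + 4^2.
Split the numerator to match: 4*s = 4·(s - 2) + 2·4.
Invert each term: 4·(s - 2)/((s - 2)^2 + 16) ↔ 4e^(2t)cos(4t); 2·4/((s - 2)^2 + 16) ↔ 2e^(2t)sin(4t).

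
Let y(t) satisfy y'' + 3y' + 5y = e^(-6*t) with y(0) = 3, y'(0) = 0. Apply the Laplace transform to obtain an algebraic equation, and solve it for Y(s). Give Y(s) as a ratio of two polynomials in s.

Y(s) = (3*s^2 + 27*s + 55)/(s^3 + 9*s^2 + 23*s + 30)

Apply the Laplace transform to the equation.
The derivative rules (L{y''} = s^2 Y - s·y(0) - y'(0) and L{y'} = sY - y(0), with y(0) = 3, y'(0) = 0) turn the left side into (s^2 + 3*s + 5)Y - (3*s + 9).
The right side is L{e^(-6*t)} = 1/(s + 6).
So (s^2 + 3*s + 5)Y = 1/(s + 6) + (3*s + 9).
Divide through and combine into a single rational function.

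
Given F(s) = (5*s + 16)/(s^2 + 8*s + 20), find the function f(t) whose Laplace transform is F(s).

f(t) = -2*exp(-4*t)*sin(2*t) + 5*exp(-4*t)*cos(2*t)

Complete the square in the denominator: s^2 + 8*s + 20 = (s + 4)^2 + 2^2.
Split the numerator to match: 5*s + 16 = 5·(s + 4) - 2·2.
Invert each term: 5·(s + 4)/((s + 4)^2 + 4) ↔ 5e^(-4t)cos(2t); -2·2/((s + 4)^2 + 4) ↔ -2e^(-4t)sin(2t).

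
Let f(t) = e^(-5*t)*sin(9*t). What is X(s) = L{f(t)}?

X(s) = 9/((s + 5)^2 + 81)

L{sin(9t)} = 9/(s^2 + 81).
By the first shifting theorem, multiplying by e^(-5t) replaces s with s + 5.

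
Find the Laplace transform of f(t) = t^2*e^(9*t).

L{e^(9t)} = 1/(s - 9).
Then apply L{t^2·g(t)} = (-1)^2 d^2/ds^2[G(s)] with G(s) = 1/(s - 9):
differentiating 2 times and applying the sign gives 2/(s - 9)^3.

2/(s - 9)^3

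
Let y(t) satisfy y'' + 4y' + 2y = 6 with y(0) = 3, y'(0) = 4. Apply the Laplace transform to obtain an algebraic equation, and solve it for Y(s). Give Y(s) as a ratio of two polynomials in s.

Laplace-transform each side.
The derivative rules (L{y''} = s^2 Y - s·y(0) - y'(0) and L{y'} = sY - y(0), with y(0) = 3, y'(0) = 4) turn the left side into (s^2 + 4*s + 2)Y - (3*s + 16).
The right side is L{6} = 6/s.
So (s^2 + 4*s + 2)Y = 6/s + (3*s + 16).
Solve for Y(s) and write it as one ratio of polynomials.

Y(s) = (3*s^2 + 16*s + 6)/(s^3 + 4*s^2 + 2*s)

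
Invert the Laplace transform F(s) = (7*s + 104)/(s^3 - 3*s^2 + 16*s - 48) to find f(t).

f(t) = 5*exp(3*t) - 2*sin(4*t) - 5*cos(4*t)

Factor the denominator: s^3 - 3*s^2 + 16*s - 48 = (s - 3)*(s^2 + 16).
Partial fraction decomposition gives [5/(s - 3)] + [-5*s/(s^2 + 16)] + [-8/(s^2 + 16)].
Invert each term: 5/(s - 3) ↔ 5e^(3t); -5·s/(s^2 + 16) ↔ -5cos(4t); -2·4/(s^2 + 16) ↔ -2sin(4t).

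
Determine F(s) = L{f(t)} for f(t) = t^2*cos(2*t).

L{cos(2t)} = s/(s^2 + 4).
Then apply L{t^2·g(t)} = (-1)^2 d^2/ds^2[G(s)] with G(s) = s/(s^2 + 4):
differentiating 2 times and applying the sign gives 2*s*(s^2 - 12)/(s^2 + 4)^3.

F(s) = 2*s*(s^2 - 12)/(s^2 + 4)^3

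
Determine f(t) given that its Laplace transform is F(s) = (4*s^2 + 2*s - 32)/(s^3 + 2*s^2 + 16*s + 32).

Factor the denominator: s^3 + 2*s^2 + 16*s + 32 = (s + 2)*(s^2 + 16).
Partial fraction decomposition gives [-1/(s + 2)] + [5*s/(s^2 + 16)] + [-8/(s^2 + 16)].
Invert each term: -1/(s + 2) ↔ -e^(-2t); 5·s/(s^2 + 16) ↔ 5cos(4t); -2·4/(s^2 + 16) ↔ -2sin(4t).

f(t) = -2*sin(4*t) + 5*cos(4*t) - exp(-2*t)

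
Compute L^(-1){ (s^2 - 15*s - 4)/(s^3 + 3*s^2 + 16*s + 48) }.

-3*sin(4*t) - cos(4*t) + 2*exp(-3*t)

Factor the denominator: s^3 + 3*s^2 + 16*s + 48 = (s + 3)*(s^2 + 16).
Partial fraction decomposition gives [2/(s + 3)] + [-s/(s^2 + 16)] + [-12/(s^2 + 16)].
Invert each term: 2/(s + 3) ↔ 2e^(-3t); -1·s/(s^2 + 16) ↔ -cos(4t); -3·4/(s^2 + 16) ↔ -3sin(4t).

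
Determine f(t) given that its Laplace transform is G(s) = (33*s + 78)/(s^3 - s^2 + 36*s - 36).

Factor the denominator: s^3 - s^2 + 36*s - 36 = (s - 1)*(s^2 + 36).
Partial fraction decomposition gives [3/(s - 1)] + [-3*s/(s^2 + 36)] + [30/(s^2 + 36)].
Invert each term: 3/(s - 1) ↔ 3e^(t); -3·s/(s^2 + 36) ↔ -3cos(6t); 5·6/(s^2 + 36) ↔ 5sin(6t).

f(t) = 3*exp(t) + 5*sin(6*t) - 3*cos(6*t)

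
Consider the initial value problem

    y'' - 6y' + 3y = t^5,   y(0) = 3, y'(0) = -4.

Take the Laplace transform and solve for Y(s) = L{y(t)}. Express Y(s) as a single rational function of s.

Y(s) = (3*s^7 - 22*s^6 + 120)/(s^8 - 6*s^7 + 3*s^6)

Apply the Laplace transform to the equation.
Using L{y''} = s^2 Y - s·y(0) - y'(0) and L{y'} = sY - y(0), with y(0) = 3, y'(0) = -4, the left side becomes (s^2 - 6*s + 3)Y - (3*s - 22).
The right side is L{t^5} = 120/s^6.
So (s^2 - 6*s + 3)Y = 120/s^6 + (3*s - 22).
Divide through and combine into a single rational function.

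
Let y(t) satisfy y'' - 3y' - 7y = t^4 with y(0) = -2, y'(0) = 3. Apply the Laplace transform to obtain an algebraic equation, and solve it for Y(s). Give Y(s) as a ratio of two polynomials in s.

Apply the Laplace transform to the equation.
With L{y''} = s^2 Y - s·y(0) - y'(0) and L{y'} = sY - y(0), with y(0) = -2, y'(0) = 3: the LHS transforms to (s^2 - 3*s - 7)Y - (-2*s + 9).
The right side is L{t^4} = 24/s^5.
So (s^2 - 3*s - 7)Y = 24/s^5 + (-2*s + 9).
Divide through and combine into a single rational function.

Y(s) = (-2*s^6 + 9*s^5 + 24)/(s^7 - 3*s^6 - 7*s^5)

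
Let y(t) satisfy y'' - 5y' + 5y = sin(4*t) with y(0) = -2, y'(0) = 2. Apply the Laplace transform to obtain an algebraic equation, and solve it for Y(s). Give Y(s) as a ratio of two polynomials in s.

Y(s) = (-2*s^3 + 12*s^2 - 32*s + 196)/(s^4 - 5*s^3 + 21*s^2 - 80*s + 80)

Take the Laplace transform of both sides.
Using L{y''} = s^2 Y - s·y(0) - y'(0) and L{y'} = sY - y(0), with y(0) = -2, y'(0) = 2, the left side becomes (s^2 - 5*s + 5)Y - (-2*s + 12).
The right side is L{sin(4*t)} = 4/(s^2 + 16).
So (s^2 - 5*s + 5)Y = 4/(s^2 + 16) + (-2*s + 12).
Isolate Y and clear denominators.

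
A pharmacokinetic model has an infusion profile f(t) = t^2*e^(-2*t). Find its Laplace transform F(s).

L{e^(-2t)} = 1/(s + 2).
Then apply L{t^2·g(t)} = (-1)^2 d^2/ds^2[G(s)] with G(s) = 1/(s + 2):
differentiating 2 times and applying the sign gives 2/(s + 2)^3.

F(s) = 2/(s + 2)^3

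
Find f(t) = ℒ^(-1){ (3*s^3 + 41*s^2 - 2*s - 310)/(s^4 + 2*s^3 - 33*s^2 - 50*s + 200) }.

Factor the denominator: s^4 + 2*s^3 - 33*s^2 - 50*s + 200 = (s - 5)*(s - 2)*(s + 4)*(s + 5).
Partial fraction decomposition gives [-5/(s + 5)] + [3/(s + 4)] + [4/(s - 5)] + [1/(s - 2)].
Invert each term: -5/(s + 5) ↔ -5e^(-5t); 3/(s + 4) ↔ 3e^(-4t); 4/(s - 5) ↔ 4e^(5t); 1/(s - 2) ↔ e^(2t).

f(t) = 4*exp(5*t) + exp(2*t) + 3*exp(-4*t) - 5*exp(-5*t)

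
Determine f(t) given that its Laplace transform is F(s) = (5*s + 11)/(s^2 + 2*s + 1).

f(t) = 6*t*exp(-t) + 5*exp(-t)

Factor the denominator: s^2 + 2*s + 1 = (s + 1)^2.
Partial fraction decomposition gives [5/(s + 1)] + [6/(s + 1)^2].
Invert each term: 5/(s + 1) ↔ 5e^(-t); 6/(s + 1)^2 ↔ 6t·e^(-t).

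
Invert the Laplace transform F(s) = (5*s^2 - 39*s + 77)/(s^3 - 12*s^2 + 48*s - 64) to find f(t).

f(t) = t^2*exp(4*t)/2 + t*exp(4*t) + 5*exp(4*t)

Factor the denominator: s^3 - 12*s^2 + 48*s - 64 = (s - 4)^3.
Partial fraction decomposition gives [5/(s - 4)] + [(s - 4)^(-2)] + [(s - 4)^(-3)].
Invert each term: 5/(s - 4) ↔ 5e^(4t); 1/(s - 4)^2 ↔ t·e^(4t); 1/(s - 4)^3 ↔ (1/2)t^2·e^(4t).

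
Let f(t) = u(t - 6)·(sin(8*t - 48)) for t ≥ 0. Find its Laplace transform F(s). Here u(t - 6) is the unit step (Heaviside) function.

F(s) = 8*exp(-6*s)/(s^2 + 64)

By the second shifting theorem, L{u(t - c)·g(t - c)} = e^(-cs)·G(s) with c = 6 and G(s) = L{g(t)}.
L{sin(8t)} = 8/(s^2 + 64).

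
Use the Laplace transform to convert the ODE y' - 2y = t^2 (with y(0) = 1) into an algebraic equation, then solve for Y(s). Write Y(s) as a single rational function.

Y(s) = (s^3 + 2)/(s^4 - 2*s^3)

Take the Laplace transform of both sides.
With L{y'} = sY - y(0) = sY - 1: the LHS transforms to (s - 2)Y - (1).
The right side is L{t^2} = 2/s^3.
So (s - 2)Y = 2/s^3 + (1).
Divide through and combine into a single rational function.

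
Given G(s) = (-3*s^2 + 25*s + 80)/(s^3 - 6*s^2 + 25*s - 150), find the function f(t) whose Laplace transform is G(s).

f(t) = 2*exp(6*t) - sin(5*t) - 5*cos(5*t)

Factor the denominator: s^3 - 6*s^2 + 25*s - 150 = (s - 6)*(s^2 + 25).
Partial fraction decomposition gives [2/(s - 6)] + [-5*s/(s^2 + 25)] + [-5/(s^2 + 25)].
Invert each term: 2/(s - 6) ↔ 2e^(6t); -5·s/(s^2 + 25) ↔ -5cos(5t); -1·5/(s^2 + 25) ↔ -sin(5t).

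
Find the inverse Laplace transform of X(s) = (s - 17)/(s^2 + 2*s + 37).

-3*exp(-t)*sin(6*t) + exp(-t)*cos(6*t)

Complete the square in the denominator: s^2 + 2*s + 37 = (s + 1)^2 + 6^2.
Split the numerator to match: s - 17 = 1·(s + 1) - 3·6.
Invert each term: 1·(s + 1)/((s + 1)^2 + 36) ↔ e^(-t)cos(6t); -3·6/((s + 1)^2 + 36) ↔ -3e^(-t)sin(6t).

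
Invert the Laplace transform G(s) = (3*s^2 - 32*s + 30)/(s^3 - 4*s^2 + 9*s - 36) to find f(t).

Factor the denominator: s^3 - 4*s^2 + 9*s - 36 = (s - 4)*(s^2 + 9).
Partial fraction decomposition gives [-2/(s - 4)] + [5*s/(s^2 + 9)] + [-12/(s^2 + 9)].
Invert each term: -2/(s - 4) ↔ -2e^(4t); 5·s/(s^2 + 9) ↔ 5cos(3t); -4·3/(s^2 + 9) ↔ -4sin(3t).

f(t) = -2*exp(4*t) - 4*sin(3*t) + 5*cos(3*t)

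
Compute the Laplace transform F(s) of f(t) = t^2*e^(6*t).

L{e^(6t)} = 1/(s - 6).
Then apply L{t^2·g(t)} = (-1)^2 d^2/ds^2[G(s)] with G(s) = 1/(s - 6):
differentiating 2 times and applying the sign gives 2/(s - 6)^3.

F(s) = 2/(s - 6)^3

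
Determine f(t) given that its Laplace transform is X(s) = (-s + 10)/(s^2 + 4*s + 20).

f(t) = 3*exp(-2*t)*sin(4*t) - exp(-2*t)*cos(4*t)

Complete the square in the denominator: s^2 + 4*s + 20 = (s + 2)^2 + 4^2.
Split the numerator to match: -s + 10 = -1·(s + 2) + 3·4.
Invert each term: -1·(s + 2)/((s + 2)^2 + 16) ↔ -e^(-2t)cos(4t); 3·4/((s + 2)^2 + 16) ↔ 3e^(-2t)sin(4t).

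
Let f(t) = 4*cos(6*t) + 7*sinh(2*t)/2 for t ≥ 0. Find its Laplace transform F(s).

F(s) = 4*s/(s^2 + 36) + 7/(s^2 - 4)

By linearity of the Laplace transform, transform each term separately.
(7/2)·[L{sinh(2t)} = 2/(s^2 - 4)]; (4)·[L{cos(6t)} = s/(s^2 + 36)].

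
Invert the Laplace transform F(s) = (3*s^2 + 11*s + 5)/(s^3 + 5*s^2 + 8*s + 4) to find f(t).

f(t) = 5*t*exp(-2*t) - 3*exp(-t) + 6*exp(-2*t)

Factor the denominator: s^3 + 5*s^2 + 8*s + 4 = (s + 1)*(s + 2)^2.
Partial fraction decomposition gives [6/(s + 2)] + [5/(s + 2)^2] + [-3/(s + 1)].
Invert each term: 6/(s + 2) ↔ 6e^(-2t); 5/(s + 2)^2 ↔ 5t·e^(-2t); -3/(s + 1) ↔ -3e^(-t).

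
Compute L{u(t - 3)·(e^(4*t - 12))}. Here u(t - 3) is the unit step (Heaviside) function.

By the second shifting theorem, L{u(t - c)·g(t - c)} = e^(-cs)·H(s) with c = 3 and H(s) = L{g(t)}.
L{e^(4t)} = 1/(s - 4).

exp(-3*s)/(s - 4)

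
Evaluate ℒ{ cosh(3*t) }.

L{cosh(3t)} = s/(s^2 - 9).

s/(s^2 - 9)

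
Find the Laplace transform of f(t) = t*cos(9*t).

L{cos(9t)} = s/(s^2 + 81).
Then apply L{t·g(t)} = -d/ds[G(s)] with G(s) = s/(s^2 + 81):
differentiating 1 time and applying the sign gives (s - 9)*(s + 9)/(s^2 + 81)^2.

(s - 9)*(s + 9)/(s^2 + 81)^2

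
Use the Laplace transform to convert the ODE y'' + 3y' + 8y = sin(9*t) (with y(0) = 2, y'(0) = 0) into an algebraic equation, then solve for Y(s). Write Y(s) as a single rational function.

Y(s) = (2*s^3 + 6*s^2 + 162*s + 495)/(s^4 + 3*s^3 + 89*s^2 + 243*s + 648)

Apply the Laplace transform to the equation.
Using L{y''} = s^2 Y - s·y(0) - y'(0) and L{y'} = sY - y(0), with y(0) = 2, y'(0) = 0, the left side becomes (s^2 + 3*s + 8)Y - (2*s + 6).
The right side is L{sin(9*t)} = 9/(s^2 + 81).
So (s^2 + 3*s + 8)Y = 9/(s^2 + 81) + (2*s + 6).
Isolate Y and clear denominators.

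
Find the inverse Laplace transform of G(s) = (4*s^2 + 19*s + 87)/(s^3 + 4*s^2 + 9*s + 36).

Factor the denominator: s^3 + 4*s^2 + 9*s + 36 = (s + 4)*(s^2 + 9).
Partial fraction decomposition gives [3/(s + 4)] + [s/(s^2 + 9)] + [15/(s^2 + 9)].
Invert each term: 3/(s + 4) ↔ 3e^(-4t); 1·s/(s^2 + 9) ↔ cos(3t); 5·3/(s^2 + 9) ↔ 5sin(3t).

5*sin(3*t) + cos(3*t) + 3*exp(-4*t)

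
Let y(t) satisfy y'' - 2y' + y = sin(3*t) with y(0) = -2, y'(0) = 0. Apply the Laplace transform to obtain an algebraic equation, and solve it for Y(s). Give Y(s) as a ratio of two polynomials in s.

Y(s) = (-2*s^3 + 4*s^2 - 18*s + 39)/(s^4 - 2*s^3 + 10*s^2 - 18*s + 9)

Laplace-transform each side.
With L{y''} = s^2 Y - s·y(0) - y'(0) and L{y'} = sY - y(0), with y(0) = -2, y'(0) = 0: the LHS transforms to (s^2 - 2*s + 1)Y - (-2*s + 4).
The right side is L{sin(3*t)} = 3/(s^2 + 9).
So (s^2 - 2*s + 1)Y = 3/(s^2 + 9) + (-2*s + 4).
Divide through and combine into a single rational function.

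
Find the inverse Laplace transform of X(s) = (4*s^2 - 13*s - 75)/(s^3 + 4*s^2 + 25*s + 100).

Factor the denominator: s^3 + 4*s^2 + 25*s + 100 = (s + 4)*(s^2 + 25).
Partial fraction decomposition gives [1/(s + 4)] + [3*s/(s^2 + 25)] + [-25/(s^2 + 25)].
Invert each term: 1/(s + 4) ↔ e^(-4t); 3·s/(s^2 + 25) ↔ 3cos(5t); -5·5/(s^2 + 25) ↔ -5sin(5t).

-5*sin(5*t) + 3*cos(5*t) + exp(-4*t)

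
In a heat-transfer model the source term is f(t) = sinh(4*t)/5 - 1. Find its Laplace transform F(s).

F(s) = 4/(5*(s^2 - 16)) - 1/s

By linearity of the Laplace transform, transform each term separately.
(1/5)·[L{sinh(4t)} = 4/(s^2 - 16)]; L{-1} = -1/s.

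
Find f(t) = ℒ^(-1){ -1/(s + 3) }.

Since L{e^(-3t)} = 1/(s + 3), the inverse is e^(-3*t), scaled by -1.

f(t) = -exp(-3*t)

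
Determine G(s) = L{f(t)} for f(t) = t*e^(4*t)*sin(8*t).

L{sin(8t)} = 8/(s^2 + 64).
Multiplying by e^(4t) shifts s → s - 4, so L{e^(4*t)*sin(8*t)} = 8/((s - 4)^2 + 64).
Then apply L{t·g(t)} = -d/ds[H(s)] with H(s) = 8/((s - 4)^2 + 64):
differentiating 1 time and applying the sign gives 16*(s - 4)/(s^2 - 8*s + 80)^2.

G(s) = 16*(s - 4)/(s^2 - 8*s + 80)^2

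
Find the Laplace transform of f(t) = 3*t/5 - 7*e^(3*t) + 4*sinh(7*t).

28/(s^2 - 49) - 7/(s - 3) + 3/(5*s^2)

Apply the Laplace transform termwise.
(-7)·[L{e^(3t)} = 1/(s - 3)]; (3/5)·[L{t} = 1!/s^2 = 1/s^2]; (4)·[L{sinh(7t)} = 7/(s^2 - 49)].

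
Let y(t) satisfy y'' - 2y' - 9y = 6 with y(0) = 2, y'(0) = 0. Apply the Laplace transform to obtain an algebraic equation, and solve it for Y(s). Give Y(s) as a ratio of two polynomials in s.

Transform both sides with L{·}.
The derivative rules (L{y''} = s^2 Y - s·y(0) - y'(0) and L{y'} = sY - y(0), with y(0) = 2, y'(0) = 0) turn the left side into (s^2 - 2*s - 9)Y - (2*s - 4).
The right side is L{6} = 6/s.
So (s^2 - 2*s - 9)Y = 6/s + (2*s - 4).
Isolate Y and clear denominators.

Y(s) = (2*s^2 - 4*s + 6)/(s^3 - 2*s^2 - 9*s)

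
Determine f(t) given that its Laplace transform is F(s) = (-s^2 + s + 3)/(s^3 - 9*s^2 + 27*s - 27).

Factor the denominator: s^3 - 9*s^2 + 27*s - 27 = (s - 3)^3.
Partial fraction decomposition gives [-1/(s - 3)] + [-5/(s - 3)^2] + [-3/(s - 3)^3].
Invert each term: -1/(s - 3) ↔ -e^(3t); -5/(s - 3)^2 ↔ -5t·e^(3t); -3/(s - 3)^3 ↔ (-3/2)t^2·e^(3t).

f(t) = -3*t^2*exp(3*t)/2 - 5*t*exp(3*t) - exp(3*t)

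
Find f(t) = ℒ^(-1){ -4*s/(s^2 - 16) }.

f(t) = -4*cosh(4*t)

Since L{cosh(4t)} = s/(s^2 - 16), the inverse is cosh(4*t), scaled by -4.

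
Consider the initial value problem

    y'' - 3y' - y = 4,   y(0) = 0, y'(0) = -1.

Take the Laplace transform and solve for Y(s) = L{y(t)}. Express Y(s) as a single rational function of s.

Laplace-transform each side.
With L{y''} = s^2 Y - s·y(0) - y'(0) and L{y'} = sY - y(0), with y(0) = 0, y'(0) = -1: the LHS transforms to (s^2 - 3*s - 1)Y - (-1).
The right side is L{4} = 4/s.
So (s^2 - 3*s - 1)Y = 4/s + (-1).
Isolate Y and clear denominators.

Y(s) = (-s + 4)/(s^3 - 3*s^2 - s)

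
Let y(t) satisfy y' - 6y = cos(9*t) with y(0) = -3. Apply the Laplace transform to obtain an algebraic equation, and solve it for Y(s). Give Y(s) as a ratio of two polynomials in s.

Take the Laplace transform of both sides.
Using L{y'} = sY - y(0) = sY - (-3), the left side becomes (s - 6)Y - (-3).
The right side is L{cos(9*t)} = s/(s^2 + 81).
So (s - 6)Y = s/(s^2 + 81) + (-3).
Solve for Y(s) and write it as one ratio of polynomials.

Y(s) = (-3*s^2 + s - 243)/(s^3 - 6*s^2 + 81*s - 486)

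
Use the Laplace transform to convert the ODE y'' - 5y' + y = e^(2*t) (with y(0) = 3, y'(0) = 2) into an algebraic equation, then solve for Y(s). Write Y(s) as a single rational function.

Take the Laplace transform of both sides.
The derivative rules (L{y''} = s^2 Y - s·y(0) - y'(0) and L{y'} = sY - y(0), with y(0) = 3, y'(0) = 2) turn the left side into (s^2 - 5*s + 1)Y - (3*s - 13).
The right side is L{e^(2*t)} = 1/(s - 2).
So (s^2 - 5*s + 1)Y = 1/(s - 2) + (3*s - 13).
Divide through and combine into a single rational function.

Y(s) = (3*s^2 - 19*s + 27)/(s^3 - 7*s^2 + 11*s - 2)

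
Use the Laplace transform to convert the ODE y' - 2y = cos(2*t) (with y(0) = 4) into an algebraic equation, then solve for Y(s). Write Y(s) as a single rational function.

Y(s) = (4*s^2 + s + 16)/(s^3 - 2*s^2 + 4*s - 8)

Apply the Laplace transform to the equation.
The derivative rules (L{y'} = sY - y(0) = sY - 4) turn the left side into (s - 2)Y - (4).
The right side is L{cos(2*t)} = s/(s^2 + 4).
So (s - 2)Y = s/(s^2 + 4) + (4).
Solve for Y(s) and write it as one ratio of polynomials.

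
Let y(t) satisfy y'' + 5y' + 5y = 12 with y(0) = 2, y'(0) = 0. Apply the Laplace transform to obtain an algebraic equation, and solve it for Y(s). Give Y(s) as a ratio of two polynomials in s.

Take the Laplace transform of both sides.
Using L{y''} = s^2 Y - s·y(0) - y'(0) and L{y'} = sY - y(0), with y(0) = 2, y'(0) = 0, the left side becomes (s^2 + 5*s + 5)Y - (2*s + 10).
The right side is L{12} = 12/s.
So (s^2 + 5*s + 5)Y = 12/s + (2*s + 10).
Divide through and combine into a single rational function.

Y(s) = (2*s^2 + 10*s + 12)/(s^3 + 5*s^2 + 5*s)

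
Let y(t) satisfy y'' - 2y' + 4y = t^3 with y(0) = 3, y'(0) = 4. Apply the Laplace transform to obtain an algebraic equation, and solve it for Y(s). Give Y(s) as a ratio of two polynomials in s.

Y(s) = (3*s^5 - 2*s^4 + 6)/(s^6 - 2*s^5 + 4*s^4)

Transform both sides with L{·}.
The derivative rules (L{y''} = s^2 Y - s·y(0) - y'(0) and L{y'} = sY - y(0), with y(0) = 3, y'(0) = 4) turn the left side into (s^2 - 2*s + 4)Y - (3*s - 2).
The right side is L{t^3} = 6/s^4.
So (s^2 - 2*s + 4)Y = 6/s^4 + (3*s - 2).
Divide through and combine into a single rational function.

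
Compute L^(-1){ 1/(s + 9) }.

exp(-9*t)

Since L{e^(-9t)} = 1/(s + 9), the inverse is e^(-9*t).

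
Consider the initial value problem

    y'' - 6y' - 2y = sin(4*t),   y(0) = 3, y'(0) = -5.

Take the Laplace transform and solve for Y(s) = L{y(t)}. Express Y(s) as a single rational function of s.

Y(s) = (3*s^3 - 23*s^2 + 48*s - 364)/(s^4 - 6*s^3 + 14*s^2 - 96*s - 32)

Take the Laplace transform of both sides.
The derivative rules (L{y''} = s^2 Y - s·y(0) - y'(0) and L{y'} = sY - y(0), with y(0) = 3, y'(0) = -5) turn the left side into (s^2 - 6*s - 2)Y - (3*s - 23).
The right side is L{sin(4*t)} = 4/(s^2 + 16).
So (s^2 - 6*s - 2)Y = 4/(s^2 + 16) + (3*s - 23).
Divide through and combine into a single rational function.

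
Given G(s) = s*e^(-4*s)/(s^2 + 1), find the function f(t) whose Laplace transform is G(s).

f(t) = Heaviside(t - 4)*(cos(t - 4))

The factor e^(-4s) signals a time shift by c = 4 (second shifting theorem).
L{cos(t)} = s/(s^2 + 1), so L^-1{s/(s^2 + 1)} = cos(t).
Hence the inverse is u(t - 4) times that function evaluated at t - 4.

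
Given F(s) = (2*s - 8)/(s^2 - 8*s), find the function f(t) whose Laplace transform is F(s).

Rewrite the denominator: s^2 - 8*s = (s - 4)^2 - 16.
The form in (s - 4) signals a first-shifting-theorem factor e^(4t).
Since L{cosh(4t)} = s/(s^2 - 16), the inverse is exp(4*t)*cosh(4*t), scaled by 2.

f(t) = 2*exp(4*t)*cosh(4*t)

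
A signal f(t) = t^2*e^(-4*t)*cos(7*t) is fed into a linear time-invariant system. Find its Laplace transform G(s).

G(s) = 2*(s + 4)*(s^2 + 8*s - 131)/(s^2 + 8*s + 65)^3

L{cos(7t)} = s/(s^2 + 49).
Multiplying by e^(-4t) shifts s → s + 4, so L{e^(-4*t)*cos(7*t)} = (s + 4)/((s + 4)^2 + 49).
Then apply L{t^2·g(t)} = (-1)^2 d^2/ds^2[H(s)] with H(s) = (s + 4)/((s + 4)^2 + 49):
differentiating 2 times and applying the sign gives 2*(s + 4)*(s^2 + 8*s - 131)/(s^2 + 8*s + 65)^3.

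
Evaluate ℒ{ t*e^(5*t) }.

L{e^(5t)} = 1/(s - 5).
Then apply L{t·g(t)} = -d/ds[G(s)] with G(s) = 1/(s - 5):
differentiating 1 time and applying the sign gives (s - 5)^(-2).

(s - 5)^(-2)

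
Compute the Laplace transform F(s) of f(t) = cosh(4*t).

F(s) = s/(s^2 - 16)

L{cosh(4t)} = s/(s^2 - 16).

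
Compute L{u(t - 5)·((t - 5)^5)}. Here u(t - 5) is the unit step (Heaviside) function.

By the second shifting theorem, L{u(t - c)·g(t - c)} = e^(-cs)·H(s) with c = 5 and H(s) = L{g(t)}.
L{t^5} = 5!/s^6 = 120/s^6.

120*exp(-5*s)/s^6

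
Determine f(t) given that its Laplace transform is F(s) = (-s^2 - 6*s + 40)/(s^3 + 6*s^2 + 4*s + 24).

f(t) = 3*sin(2*t) - 2*cos(2*t) + exp(-6*t)

Factor the denominator: s^3 + 6*s^2 + 4*s + 24 = (s + 6)*(s^2 + 4).
Partial fraction decomposition gives [1/(s + 6)] + [-2*s/(s^2 + 4)] + [6/(s^2 + 4)].
Invert each term: 1/(s + 6) ↔ e^(-6t); -2·s/(s^2 + 4) ↔ -2cos(2t); 3·2/(s^2 + 4) ↔ 3sin(2t).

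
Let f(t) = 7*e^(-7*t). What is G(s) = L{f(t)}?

L{7} = 7/s.
By the first shifting theorem, multiplying by e^(-7t) replaces s with s + 7.

G(s) = 7/(s + 7)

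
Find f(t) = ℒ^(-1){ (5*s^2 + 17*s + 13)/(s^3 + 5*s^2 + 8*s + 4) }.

f(t) = t*exp(-2*t) + exp(-t) + 4*exp(-2*t)

Factor the denominator: s^3 + 5*s^2 + 8*s + 4 = (s + 1)*(s + 2)^2.
Partial fraction decomposition gives [4/(s + 2)] + [(s + 2)^(-2)] + [1/(s + 1)].
Invert each term: 4/(s + 2) ↔ 4e^(-2t); 1/(s + 2)^2 ↔ t·e^(-2t); 1/(s + 1) ↔ e^(-t).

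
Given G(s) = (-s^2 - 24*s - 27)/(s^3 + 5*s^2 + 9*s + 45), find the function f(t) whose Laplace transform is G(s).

f(t) = -3*sin(3*t) - 3*cos(3*t) + 2*exp(-5*t)

Factor the denominator: s^3 + 5*s^2 + 9*s + 45 = (s + 5)*(s^2 + 9).
Partial fraction decomposition gives [2/(s + 5)] + [-3*s/(s^2 + 9)] + [-9/(s^2 + 9)].
Invert each term: 2/(s + 5) ↔ 2e^(-5t); -3·s/(s^2 + 9) ↔ -3cos(3t); -3·3/(s^2 + 9) ↔ -3sin(3t).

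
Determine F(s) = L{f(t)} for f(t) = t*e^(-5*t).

L{e^(-5t)} = 1/(s + 5).
Then apply L{t·g(t)} = -d/ds[G(s)] with G(s) = 1/(s + 5):
differentiating 1 time and applying the sign gives (s + 5)^(-2).

F(s) = (s + 5)^(-2)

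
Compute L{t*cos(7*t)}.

(s - 7)*(s + 7)/(s^2 + 49)^2

L{cos(7t)} = s/(s^2 + 49).
Then apply L{t·g(t)} = -d/ds[H(s)] with H(s) = s/(s^2 + 49):
differentiating 1 time and applying the sign gives (s - 7)*(s + 7)/(s^2 + 49)^2.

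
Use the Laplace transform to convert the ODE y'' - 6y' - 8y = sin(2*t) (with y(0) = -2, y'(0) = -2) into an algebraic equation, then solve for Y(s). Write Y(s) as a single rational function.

Y(s) = (-2*s^3 + 10*s^2 - 8*s + 42)/(s^4 - 6*s^3 - 4*s^2 - 24*s - 32)

Transform both sides with L{·}.
With L{y''} = s^2 Y - s·y(0) - y'(0) and L{y'} = sY - y(0), with y(0) = -2, y'(0) = -2: the LHS transforms to (s^2 - 6*s - 8)Y - (-2*s + 10).
The right side is L{sin(2*t)} = 2/(s^2 + 4).
So (s^2 - 6*s - 8)Y = 2/(s^2 + 4) + (-2*s + 10).
Divide through and combine into a single rational function.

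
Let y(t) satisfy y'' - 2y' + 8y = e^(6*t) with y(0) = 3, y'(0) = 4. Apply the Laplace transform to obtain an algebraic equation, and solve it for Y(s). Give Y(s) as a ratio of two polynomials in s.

Apply the Laplace transform to the equation.
Using L{y''} = s^2 Y - s·y(0) - y'(0) and L{y'} = sY - y(0), with y(0) = 3, y'(0) = 4, the left side becomes (s^2 - 2*s + 8)Y - (3*s - 2).
The right side is L{e^(6*t)} = 1/(s - 6).
So (s^2 - 2*s + 8)Y = 1/(s - 6) + (3*s - 2).
Solve for Y(s) and write it as one ratio of polynomials.

Y(s) = (3*s^2 - 20*s + 13)/(s^3 - 8*s^2 + 20*s - 48)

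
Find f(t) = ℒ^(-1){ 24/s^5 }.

f(t) = t^4

Since L{t^4} = 4!/s^5 = 24/s^5, the inverse is t^4.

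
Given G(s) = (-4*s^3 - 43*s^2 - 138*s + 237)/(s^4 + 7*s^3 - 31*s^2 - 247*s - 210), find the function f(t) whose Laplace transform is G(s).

Factor the denominator: s^4 + 7*s^3 - 31*s^2 - 247*s - 210 = (s - 6)*(s + 1)*(s + 5)*(s + 7).
Partial fraction decomposition gives [4/(s + 5)] + [-2/(s + 1)] + [-3/(s + 7)] + [-3/(s - 6)].
Invert each term: 4/(s + 5) ↔ 4e^(-5t); -2/(s + 1) ↔ -2e^(-t); -3/(s + 7) ↔ -3e^(-7t); -3/(s - 6) ↔ -3e^(6t).

f(t) = -3*exp(6*t) - 2*exp(-t) + 4*exp(-5*t) - 3*exp(-7*t)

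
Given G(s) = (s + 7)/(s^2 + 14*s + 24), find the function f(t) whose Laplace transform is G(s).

Rewrite the denominator: s^2 + 14*s + 24 = (s + 7)^2 - 25.
The form in (s + 7) signals a first-shifting-theorem factor e^(-7t).
Since L{cosh(5t)} = s/(s^2 - 25), the inverse is e^(-7*t)*cosh(5*t).

f(t) = exp(-7*t)*cosh(5*t)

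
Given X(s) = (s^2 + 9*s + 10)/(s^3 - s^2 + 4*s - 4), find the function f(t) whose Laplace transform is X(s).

f(t) = 4*exp(t) + 3*sin(2*t) - 3*cos(2*t)

Factor the denominator: s^3 - s^2 + 4*s - 4 = (s - 1)*(s^2 + 4).
Partial fraction decomposition gives [4/(s - 1)] + [-3*s/(s^2 + 4)] + [6/(s^2 + 4)].
Invert each term: 4/(s - 1) ↔ 4e^(t); -3·s/(s^2 + 4) ↔ -3cos(2t); 3·2/(s^2 + 4) ↔ 3sin(2t).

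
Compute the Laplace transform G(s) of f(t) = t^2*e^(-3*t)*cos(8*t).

L{cos(8t)} = s/(s^2 + 64).
Multiplying by e^(-3t) shifts s → s + 3, so L{e^(-3*t)*cos(8*t)} = (s + 3)/((s + 3)^2 + 64).
Then apply L{t^2·g(t)} = (-1)^2 d^2/ds^2[H(s)] with H(s) = (s + 3)/((s + 3)^2 + 64):
differentiating 2 times and applying the sign gives 2*(s + 3)*(s^2 + 6*s - 183)/(s^2 + 6*s + 73)^3.

G(s) = 2*(s + 3)*(s^2 + 6*s - 183)/(s^2 + 6*s + 73)^3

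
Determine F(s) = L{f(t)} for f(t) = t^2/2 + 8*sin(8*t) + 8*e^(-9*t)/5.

F(s) = 64/(s^2 + 64) + 8/(5*(s + 9)) + s^(-3)

Apply the Laplace transform termwise.
(8/5)·[L{e^(-9t)} = 1/(s + 9)]; (8)·[L{sin(8t)} = 8/(s^2 + 64)]; (1/2)·[L{t^2} = 2!/s^3 = 2/s^3].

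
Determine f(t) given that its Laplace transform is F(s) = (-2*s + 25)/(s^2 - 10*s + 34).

f(t) = 5*exp(5*t)*sin(3*t) - 2*exp(5*t)*cos(3*t)

Complete the square in the denominator: s^2 - 10*s + 34 = (s - 5)^2 + 3^2.
Split the numerator to match: -2*s + 25 = -2·(s - 5) + 5·3.
Invert each term: -2·(s - 5)/((s - 5)^2 + 9) ↔ -2e^(5t)cos(3t); 5·3/((s - 5)^2 + 9) ↔ 5e^(5t)sin(3t).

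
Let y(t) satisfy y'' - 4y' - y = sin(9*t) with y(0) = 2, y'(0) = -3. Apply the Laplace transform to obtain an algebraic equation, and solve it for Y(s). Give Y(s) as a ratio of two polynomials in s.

Y(s) = (2*s^3 - 11*s^2 + 162*s - 882)/(s^4 - 4*s^3 + 80*s^2 - 324*s - 81)

Transform both sides with L{·}.
Using L{y''} = s^2 Y - s·y(0) - y'(0) and L{y'} = sY - y(0), with y(0) = 2, y'(0) = -3, the left side becomes (s^2 - 4*s - 1)Y - (2*s - 11).
The right side is L{sin(9*t)} = 9/(s^2 + 81).
So (s^2 - 4*s - 1)Y = 9/(s^2 + 81) + (2*s - 11).
Isolate Y and clear denominators.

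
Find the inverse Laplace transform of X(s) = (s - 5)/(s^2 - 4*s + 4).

Factor the denominator: s^2 - 4*s + 4 = (s - 2)^2.
Partial fraction decomposition gives [1/(s - 2)] + [-3/(s - 2)^2].
Invert each term: 1/(s - 2) ↔ e^(2t); -3/(s - 2)^2 ↔ -3t·e^(2t).

-3*t*exp(2*t) + exp(2*t)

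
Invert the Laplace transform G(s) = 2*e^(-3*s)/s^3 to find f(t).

The factor e^(-3s) signals a time shift by c = 3 (second shifting theorem).
L{t^2} = 2!/s^3 = 2/s^3, so L^-1{2/s^3} = t^2.
Hence the inverse is u(t - 3) times that function evaluated at t - 3.

f(t) = Heaviside(t - 3)*((t - 3)^2)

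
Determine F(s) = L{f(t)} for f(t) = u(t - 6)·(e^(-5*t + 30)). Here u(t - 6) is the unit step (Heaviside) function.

F(s) = exp(-6*s)/(s + 5)

By the second shifting theorem, L{u(t - c)·g(t - c)} = e^(-cs)·G(s) with c = 6 and G(s) = L{g(t)}.
L{e^(-5t)} = 1/(s + 5).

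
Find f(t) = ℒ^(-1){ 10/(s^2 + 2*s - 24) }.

f(t) = exp(4*t) - exp(-6*t)

Factor the denominator: s^2 + 2*s - 24 = (s - 4)*(s + 6).
Partial fraction decomposition gives [1/(s - 4)] + [-1/(s + 6)].
Invert each term: 1/(s - 4) ↔ e^(4t); -1/(s + 6) ↔ -e^(-6t).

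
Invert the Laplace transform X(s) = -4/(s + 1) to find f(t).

f(t) = -4*exp(-t)

Since L{e^(-t)} = 1/(s + 1), the inverse is e^(-t), scaled by -4.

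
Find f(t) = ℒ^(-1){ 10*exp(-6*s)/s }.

The factor e^(-6s) signals a time shift by c = 6 (second shifting theorem).
L{10} = 10/s, so L^-1{10/s} = 10.
Hence the inverse is u(t - 6) times that function evaluated at t - 6.

f(t) = Heaviside(t - 6)*(10)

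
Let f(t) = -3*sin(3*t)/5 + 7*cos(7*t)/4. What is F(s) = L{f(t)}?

The transform is linear, so treat each term independently.
(-3/5)·[L{sin(3t)} = 3/(s^2 + 9)]; (7/4)·[L{cos(7t)} = s/(s^2 + 49)].

F(s) = 7*s/(4*(s^2 + 49)) - 9/(5*(s^2 + 9))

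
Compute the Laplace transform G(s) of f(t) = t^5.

G(s) = 120/s^6

L{t^5} = 5!/s^6 = 120/s^6.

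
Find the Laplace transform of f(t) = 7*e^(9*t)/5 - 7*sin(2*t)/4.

By linearity of the Laplace transform, transform each term separately.
(7/5)·[L{e^(9t)} = 1/(s - 9)]; (-7/4)·[L{sin(2t)} = 2/(s^2 + 4)].

-7/(2*(s^2 + 4)) + 7/(5*(s - 9))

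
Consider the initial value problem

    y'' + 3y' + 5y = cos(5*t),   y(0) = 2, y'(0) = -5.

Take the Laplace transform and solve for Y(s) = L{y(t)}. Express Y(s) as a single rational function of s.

Y(s) = (2*s^3 + s^2 + 51*s + 25)/(s^4 + 3*s^3 + 30*s^2 + 75*s + 125)

Transform both sides with L{·}.
Using L{y''} = s^2 Y - s·y(0) - y'(0) and L{y'} = sY - y(0), with y(0) = 2, y'(0) = -5, the left side becomes (s^2 + 3*s + 5)Y - (2*s + 1).
The right side is L{cos(5*t)} = s/(s^2 + 25).
So (s^2 + 3*s + 5)Y = s/(s^2 + 25) + (2*s + 1).
Solve for Y(s) and write it as one ratio of polynomials.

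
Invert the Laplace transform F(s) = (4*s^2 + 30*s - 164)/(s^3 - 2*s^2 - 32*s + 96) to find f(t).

Factor the denominator: s^3 - 2*s^2 - 32*s + 96 = (s - 4)^2*(s + 6).
Partial fraction decomposition gives [6/(s - 4)] + [2/(s - 4)^2] + [-2/(s + 6)].
Invert each term: 6/(s - 4) ↔ 6e^(4t); 2/(s - 4)^2 ↔ 2t·e^(4t); -2/(s + 6) ↔ -2e^(-6t).

f(t) = 2*t*exp(4*t) + 6*exp(4*t) - 2*exp(-6*t)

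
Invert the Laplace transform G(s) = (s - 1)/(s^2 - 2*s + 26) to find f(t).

Rewrite the denominator: s^2 - 2*s + 26 = (s - 1)^2 + 25.
The form in (s - 1) signals a first-shifting-theorem factor e^(t).
Since L{cos(5t)} = s/(s^2 + 25), the inverse is e^(t)*cos(5*t).

f(t) = exp(t)*cos(5*t)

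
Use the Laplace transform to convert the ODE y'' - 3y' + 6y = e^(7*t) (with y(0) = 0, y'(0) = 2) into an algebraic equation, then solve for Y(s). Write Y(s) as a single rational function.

Laplace-transform each side.
With L{y''} = s^2 Y - s·y(0) - y'(0) and L{y'} = sY - y(0), with y(0) = 0, y'(0) = 2: the LHS transforms to (s^2 - 3*s + 6)Y - (2).
The right side is L{e^(7*t)} = 1/(s - 7).
So (s^2 - 3*s + 6)Y = 1/(s - 7) + (2).
Solve for Y(s) and write it as one ratio of polynomials.

Y(s) = (2*s - 13)/(s^3 - 10*s^2 + 27*s - 42)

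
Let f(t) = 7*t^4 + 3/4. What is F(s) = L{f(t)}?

By linearity of the Laplace transform, transform each term separately.
L{3/4} = (3/4)/s; (7)·[L{t^4} = 4!/s^5 = 24/s^5].

F(s) = 3/(4*s) + 168/s^5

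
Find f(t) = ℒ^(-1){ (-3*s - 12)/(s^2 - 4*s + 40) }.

Complete the square in the denominator: s^2 - 4*s + 40 = (s - 2)^2 + 6^2.
Split the numerator to match: -3*s - 12 = -3·(s - 2) - 3·6.
Invert each term: -3·(s - 2)/((s - 2)^2 + 36) ↔ -3e^(2t)cos(6t); -3·6/((s - 2)^2 + 36) ↔ -3e^(2t)sin(6t).

f(t) = -3*exp(2*t)*sin(6*t) - 3*exp(2*t)*cos(6*t)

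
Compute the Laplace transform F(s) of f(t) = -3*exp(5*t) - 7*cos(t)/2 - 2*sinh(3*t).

F(s) = -7*s/(2*(s^2 + 1)) - 6/(s^2 - 9) - 3/(s - 5)

Apply the Laplace transform termwise.
(-7/2)·[L{cos(t)} = s/(s^2 + 1)]; (-3)·[L{e^(5t)} = 1/(s - 5)]; (-2)·[L{sinh(3t)} = 3/(s^2 - 9)].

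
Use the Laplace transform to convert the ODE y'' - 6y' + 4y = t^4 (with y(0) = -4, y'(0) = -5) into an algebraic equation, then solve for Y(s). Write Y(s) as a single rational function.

Take the Laplace transform of both sides.
With L{y''} = s^2 Y - s·y(0) - y'(0) and L{y'} = sY - y(0), with y(0) = -4, y'(0) = -5: the LHS transforms to (s^2 - 6*s + 4)Y - (-4*s + 19).
The right side is L{t^4} = 24/s^5.
So (s^2 - 6*s + 4)Y = 24/s^5 + (-4*s + 19).
Isolate Y and clear denominators.

Y(s) = (-4*s^6 + 19*s^5 + 24)/(s^7 - 6*s^6 + 4*s^5)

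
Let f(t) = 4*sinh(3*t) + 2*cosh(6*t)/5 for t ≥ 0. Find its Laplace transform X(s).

X(s) = 2*s/(5*(s^2 - 36)) + 12/(s^2 - 9)

By linearity of the Laplace transform, transform each term separately.
(4)·[L{sinh(3t)} = 3/(s^2 - 9)]; (2/5)·[L{cosh(6t)} = s/(s^2 - 36)].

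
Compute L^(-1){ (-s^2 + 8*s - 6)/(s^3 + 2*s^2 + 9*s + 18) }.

Factor the denominator: s^3 + 2*s^2 + 9*s + 18 = (s + 2)*(s^2 + 9).
Partial fraction decomposition gives [-2/(s + 2)] + [s/(s^2 + 9)] + [6/(s^2 + 9)].
Invert each term: -2/(s + 2) ↔ -2e^(-2t); 1·s/(s^2 + 9) ↔ cos(3t); 2·3/(s^2 + 9) ↔ 2sin(3t).

2*sin(3*t) + cos(3*t) - 2*exp(-2*t)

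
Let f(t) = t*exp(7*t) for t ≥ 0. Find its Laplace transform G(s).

G(s) = (s - 7)^(-2)

L{e^(7t)} = 1/(s - 7).
Then apply L{t·g(t)} = -d/ds[H(s)] with H(s) = 1/(s - 7):
differentiating 1 time and applying the sign gives (s - 7)^(-2).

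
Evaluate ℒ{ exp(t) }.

L{1} = 1/s.
By the first shifting theorem, multiplying by e^(t) replaces s with s - 1.

1/(s - 1)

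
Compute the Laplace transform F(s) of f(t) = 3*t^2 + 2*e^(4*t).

By linearity of the Laplace transform, transform each term separately.
(2)·[L{e^(4t)} = 1/(s - 4)]; (3)·[L{t^2} = 2!/s^3 = 2/s^3].

F(s) = 2/(s - 4) + 6/s^3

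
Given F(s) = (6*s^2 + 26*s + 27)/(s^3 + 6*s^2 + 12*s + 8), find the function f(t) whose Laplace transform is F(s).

Factor the denominator: s^3 + 6*s^2 + 12*s + 8 = (s + 2)^3.
Partial fraction decomposition gives [6/(s + 2)] + [2/(s + 2)^2] + [-1/(s + 2)^3].
Invert each term: 6/(s + 2) ↔ 6e^(-2t); 2/(s + 2)^2 ↔ 2t·e^(-2t); -1/(s + 2)^3 ↔ (-1/2)t^2·e^(-2t).

f(t) = -t^2*exp(-2*t)/2 + 2*t*exp(-2*t) + 6*exp(-2*t)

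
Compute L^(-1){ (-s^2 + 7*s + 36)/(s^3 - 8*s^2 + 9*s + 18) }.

Factor the denominator: s^3 - 8*s^2 + 9*s + 18 = (s - 6)*(s - 3)*(s + 1).
Partial fraction decomposition gives [-4/(s - 3)] + [2/(s - 6)] + [1/(s + 1)].
Invert each term: -4/(s - 3) ↔ -4e^(3t); 2/(s - 6) ↔ 2e^(6t); 1/(s + 1) ↔ e^(-t).

2*exp(6*t) - 4*exp(3*t) + exp(-t)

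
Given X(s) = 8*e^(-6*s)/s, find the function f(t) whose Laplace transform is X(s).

The factor e^(-6s) signals a time shift by c = 6 (second shifting theorem).
L{8} = 8/s, so L^-1{8/s} = 8.
Hence the inverse is u(t - 6) times that function evaluated at t - 6.

f(t) = Heaviside(t - 6)*(8)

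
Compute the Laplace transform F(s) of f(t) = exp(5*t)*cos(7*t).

F(s) = (s - 5)/((s - 5)^2 + 49)

L{cos(7t)} = s/(s^2 + 49).
By the first shifting theorem, multiplying by e^(5t) replaces s with s - 5.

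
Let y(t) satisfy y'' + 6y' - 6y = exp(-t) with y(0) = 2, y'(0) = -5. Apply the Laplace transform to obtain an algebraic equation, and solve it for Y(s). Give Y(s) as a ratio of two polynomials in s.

Laplace-transform each side.
The derivative rules (L{y''} = s^2 Y - s·y(0) - y'(0) and L{y'} = sY - y(0), with y(0) = 2, y'(0) = -5) turn the left side into (s^2 + 6*s - 6)Y - (2*s + 7).
The right side is L{exp(-t)} = 1/(s + 1).
So (s^2 + 6*s - 6)Y = 1/(s + 1) + (2*s + 7).
Divide through and combine into a single rational function.

Y(s) = (2*s^2 + 9*s + 8)/(s^3 + 7*s^2 - 6)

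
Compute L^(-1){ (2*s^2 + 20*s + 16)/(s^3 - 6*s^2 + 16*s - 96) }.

Factor the denominator: s^3 - 6*s^2 + 16*s - 96 = (s - 6)*(s^2 + 16).
Partial fraction decomposition gives [4/(s - 6)] + [-2*s/(s^2 + 16)] + [8/(s^2 + 16)].
Invert each term: 4/(s - 6) ↔ 4e^(6t); -2·s/(s^2 + 16) ↔ -2cos(4t); 2·4/(s^2 + 16) ↔ 2sin(4t).

4*exp(6*t) + 2*sin(4*t) - 2*cos(4*t)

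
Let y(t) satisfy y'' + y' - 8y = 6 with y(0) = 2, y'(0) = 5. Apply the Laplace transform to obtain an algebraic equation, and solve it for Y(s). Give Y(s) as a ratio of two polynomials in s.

Laplace-transform each side.
With L{y''} = s^2 Y - s·y(0) - y'(0) and L{y'} = sY - y(0), with y(0) = 2, y'(0) = 5: the LHS transforms to (s^2 + s - 8)Y - (2*s + 7).
The right side is L{6} = 6/s.
So (s^2 + s - 8)Y = 6/s + (2*s + 7).
Solve for Y(s) and write it as one ratio of polynomials.

Y(s) = (2*s^2 + 7*s + 6)/(s^3 + s^2 - 8*s)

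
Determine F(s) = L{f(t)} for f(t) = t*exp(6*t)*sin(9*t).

F(s) = 18*(s - 6)/(s^2 - 12*s + 117)^2

L{sin(9t)} = 9/(s^2 + 81).
Multiplying by e^(6t) shifts s → s - 6, so L{exp(6*t)*sin(9*t)} = 9/((s - 6)^2 + 81).
Then apply L{t·g(t)} = -d/ds[G(s)] with G(s) = 9/((s - 6)^2 + 81):
differentiating 1 time and applying the sign gives 18*(s - 6)/(s^2 - 12*s + 117)^2.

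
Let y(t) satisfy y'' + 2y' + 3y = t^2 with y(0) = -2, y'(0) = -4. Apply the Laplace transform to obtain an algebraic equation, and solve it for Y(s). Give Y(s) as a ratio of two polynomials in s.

Y(s) = (-2*s^4 - 8*s^3 + 2)/(s^5 + 2*s^4 + 3*s^3)

Apply the Laplace transform to the equation.
With L{y''} = s^2 Y - s·y(0) - y'(0) and L{y'} = sY - y(0), with y(0) = -2, y'(0) = -4: the LHS transforms to (s^2 + 2*s + 3)Y - (-2*s - 8).
The right side is L{t^2} = 2/s^3.
So (s^2 + 2*s + 3)Y = 2/s^3 + (-2*s - 8).
Isolate Y and clear denominators.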